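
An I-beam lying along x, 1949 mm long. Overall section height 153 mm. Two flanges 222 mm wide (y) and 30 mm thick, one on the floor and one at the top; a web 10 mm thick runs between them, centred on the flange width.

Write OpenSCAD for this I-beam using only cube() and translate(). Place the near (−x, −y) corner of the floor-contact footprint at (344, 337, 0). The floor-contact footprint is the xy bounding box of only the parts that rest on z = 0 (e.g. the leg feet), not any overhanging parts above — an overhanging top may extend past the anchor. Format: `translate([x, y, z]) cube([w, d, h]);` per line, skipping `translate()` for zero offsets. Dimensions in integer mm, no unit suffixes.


translate([344, 337, 0]) cube([1949, 222, 30]);
translate([344, 443, 30]) cube([1949, 10, 93]);
translate([344, 337, 123]) cube([1949, 222, 30]);


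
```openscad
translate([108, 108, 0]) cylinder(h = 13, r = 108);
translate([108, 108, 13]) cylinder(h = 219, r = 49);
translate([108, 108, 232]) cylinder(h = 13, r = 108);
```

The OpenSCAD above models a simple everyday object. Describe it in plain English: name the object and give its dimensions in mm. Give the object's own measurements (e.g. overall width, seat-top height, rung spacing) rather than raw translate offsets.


A spool: two coaxial disc flanges of radius 108 mm and thickness 13 mm, joined by a core cylinder of radius 49 mm and height 219 mm. The lower flange rests on z = 0 and the three cylinders share a vertical axis.


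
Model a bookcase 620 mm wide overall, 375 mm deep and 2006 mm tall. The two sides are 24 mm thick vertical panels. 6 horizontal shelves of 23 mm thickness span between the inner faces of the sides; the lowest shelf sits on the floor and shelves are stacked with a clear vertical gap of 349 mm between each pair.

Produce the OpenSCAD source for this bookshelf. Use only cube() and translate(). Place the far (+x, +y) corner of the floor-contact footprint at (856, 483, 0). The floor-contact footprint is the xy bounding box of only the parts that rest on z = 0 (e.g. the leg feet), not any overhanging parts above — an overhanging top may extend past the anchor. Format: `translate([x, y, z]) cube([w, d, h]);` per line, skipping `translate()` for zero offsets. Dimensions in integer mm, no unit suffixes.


translate([236, 108, 0]) cube([24, 375, 2006]);
translate([832, 108, 0]) cube([24, 375, 2006]);
translate([260, 108, 0]) cube([572, 375, 23]);
translate([260, 108, 372]) cube([572, 375, 23]);
translate([260, 108, 744]) cube([572, 375, 23]);
translate([260, 108, 1116]) cube([572, 375, 23]);
translate([260, 108, 1488]) cube([572, 375, 23]);
translate([260, 108, 1860]) cube([572, 375, 23]);


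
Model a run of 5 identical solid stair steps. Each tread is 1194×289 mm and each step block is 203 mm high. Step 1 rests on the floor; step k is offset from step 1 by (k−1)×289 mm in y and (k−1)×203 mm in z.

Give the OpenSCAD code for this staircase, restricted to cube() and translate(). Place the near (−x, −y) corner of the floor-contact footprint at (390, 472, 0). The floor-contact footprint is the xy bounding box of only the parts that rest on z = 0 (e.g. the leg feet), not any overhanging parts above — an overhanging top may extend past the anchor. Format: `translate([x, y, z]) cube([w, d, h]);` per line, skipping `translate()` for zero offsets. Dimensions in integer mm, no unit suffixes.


translate([390, 472, 0]) cube([1194, 289, 203]);
translate([390, 761, 203]) cube([1194, 289, 203]);
translate([390, 1050, 406]) cube([1194, 289, 203]);
translate([390, 1339, 609]) cube([1194, 289, 203]);
translate([390, 1628, 812]) cube([1194, 289, 203]);


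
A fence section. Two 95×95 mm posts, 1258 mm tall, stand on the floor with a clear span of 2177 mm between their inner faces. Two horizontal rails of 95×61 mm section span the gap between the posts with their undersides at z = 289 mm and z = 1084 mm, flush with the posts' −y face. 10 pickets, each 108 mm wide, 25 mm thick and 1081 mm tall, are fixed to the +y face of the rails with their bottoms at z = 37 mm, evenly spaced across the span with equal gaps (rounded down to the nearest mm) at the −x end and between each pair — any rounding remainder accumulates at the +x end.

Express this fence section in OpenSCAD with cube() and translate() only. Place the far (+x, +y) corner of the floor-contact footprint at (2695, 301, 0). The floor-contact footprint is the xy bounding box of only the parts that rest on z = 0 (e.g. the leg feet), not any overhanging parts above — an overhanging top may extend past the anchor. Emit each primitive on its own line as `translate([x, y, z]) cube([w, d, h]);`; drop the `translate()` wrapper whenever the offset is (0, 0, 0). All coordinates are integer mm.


translate([328, 206, 0]) cube([95, 95, 1258]);
translate([2600, 206, 0]) cube([95, 95, 1258]);
translate([423, 206, 289]) cube([2177, 95, 61]);
translate([423, 206, 1084]) cube([2177, 95, 61]);
translate([522, 301, 37]) cube([108, 25, 1081]);
translate([729, 301, 37]) cube([108, 25, 1081]);
translate([936, 301, 37]) cube([108, 25, 1081]);
translate([1143, 301, 37]) cube([108, 25, 1081]);
translate([1350, 301, 37]) cube([108, 25, 1081]);
translate([1557, 301, 37]) cube([108, 25, 1081]);
translate([1764, 301, 37]) cube([108, 25, 1081]);
translate([1971, 301, 37]) cube([108, 25, 1081]);
translate([2178, 301, 37]) cube([108, 25, 1081]);
translate([2385, 301, 37]) cube([108, 25, 1081]);


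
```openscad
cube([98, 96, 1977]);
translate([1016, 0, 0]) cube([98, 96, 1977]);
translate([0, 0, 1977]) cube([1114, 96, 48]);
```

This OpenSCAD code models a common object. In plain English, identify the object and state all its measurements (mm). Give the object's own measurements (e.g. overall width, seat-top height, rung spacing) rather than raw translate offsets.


A door frame. The clear opening is 918 mm wide and 1977 mm high. Two 98 mm wide jambs, 96 mm deep, stand either side of the opening from the floor to the top of the opening. A 48 mm thick head sits across the top of both jambs, spanning the full outside width of the frame.


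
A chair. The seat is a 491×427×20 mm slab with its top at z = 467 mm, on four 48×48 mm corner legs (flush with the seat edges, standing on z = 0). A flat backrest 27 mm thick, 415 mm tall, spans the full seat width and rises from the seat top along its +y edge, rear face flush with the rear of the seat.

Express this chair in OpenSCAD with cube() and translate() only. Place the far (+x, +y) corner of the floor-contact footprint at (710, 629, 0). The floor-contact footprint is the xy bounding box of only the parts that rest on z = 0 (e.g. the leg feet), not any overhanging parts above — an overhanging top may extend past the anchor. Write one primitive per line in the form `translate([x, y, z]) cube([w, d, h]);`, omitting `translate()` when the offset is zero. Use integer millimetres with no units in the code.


translate([219, 202, 447]) cube([491, 427, 20]);
translate([219, 202, 0]) cube([48, 48, 447]);
translate([662, 202, 0]) cube([48, 48, 447]);
translate([219, 581, 0]) cube([48, 48, 447]);
translate([662, 581, 0]) cube([48, 48, 447]);
translate([219, 602, 467]) cube([491, 27, 415]);


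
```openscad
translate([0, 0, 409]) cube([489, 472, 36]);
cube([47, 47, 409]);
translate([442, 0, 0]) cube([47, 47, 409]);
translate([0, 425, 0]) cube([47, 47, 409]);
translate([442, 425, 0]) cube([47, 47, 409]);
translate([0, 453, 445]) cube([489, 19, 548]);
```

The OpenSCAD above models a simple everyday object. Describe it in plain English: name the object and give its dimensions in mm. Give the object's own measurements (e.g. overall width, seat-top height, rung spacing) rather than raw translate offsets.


A chair. The seat is a 489×472×36 mm slab with its top at z = 445 mm, on four 47×47 mm corner legs (flush with the seat edges, standing on z = 0). A flat backrest 19 mm thick, 548 mm tall, spans the full seat width and rises from the seat top along its +y edge, rear face flush with the rear of the seat.


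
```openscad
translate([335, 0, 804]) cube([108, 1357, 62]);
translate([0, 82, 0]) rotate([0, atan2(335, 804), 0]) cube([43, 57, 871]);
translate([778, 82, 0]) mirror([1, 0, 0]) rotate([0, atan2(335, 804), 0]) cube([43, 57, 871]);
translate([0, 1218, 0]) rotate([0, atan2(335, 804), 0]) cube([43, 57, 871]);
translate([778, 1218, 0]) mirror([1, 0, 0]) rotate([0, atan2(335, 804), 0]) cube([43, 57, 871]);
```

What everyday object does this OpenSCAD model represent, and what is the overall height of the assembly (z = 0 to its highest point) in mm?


A sawhorse. The overall height is 866 mm.

A beam across two mirrored pairs of raked legs — a sawhorse. The beam's underside is at z = 804 (matching the legs' vertical rise in atan2(335, 804)) and the beam is 62 mm tall, so its top is at 804 + 62 = 866 mm. The raked legs top out at the beam's underside, so that is the highest point.


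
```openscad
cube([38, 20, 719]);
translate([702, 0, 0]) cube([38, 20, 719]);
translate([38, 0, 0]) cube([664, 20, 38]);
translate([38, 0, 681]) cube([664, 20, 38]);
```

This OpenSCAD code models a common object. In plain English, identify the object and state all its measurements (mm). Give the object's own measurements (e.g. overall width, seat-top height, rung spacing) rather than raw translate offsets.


A rectangular picture frame lying in the x–z plane (depth along y). The opening is 664 mm wide (x) by 643 mm tall (z), surrounded by a border 38 mm wide on all four sides. The frame is 20 mm deep and is made of two full-height vertical stiles with two horizontal rails fitted between them.


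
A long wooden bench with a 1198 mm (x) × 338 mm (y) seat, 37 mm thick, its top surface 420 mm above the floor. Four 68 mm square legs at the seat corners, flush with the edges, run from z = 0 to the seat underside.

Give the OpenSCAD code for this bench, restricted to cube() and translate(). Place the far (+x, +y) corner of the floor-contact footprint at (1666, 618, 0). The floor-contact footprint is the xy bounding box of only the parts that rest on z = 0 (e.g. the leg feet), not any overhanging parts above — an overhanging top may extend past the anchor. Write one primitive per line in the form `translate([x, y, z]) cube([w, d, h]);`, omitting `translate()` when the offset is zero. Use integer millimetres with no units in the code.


translate([468, 280, 383]) cube([1198, 338, 37]);
translate([468, 280, 0]) cube([68, 68, 383]);
translate([468, 550, 0]) cube([68, 68, 383]);
translate([1598, 280, 0]) cube([68, 68, 383]);
translate([1598, 550, 0]) cube([68, 68, 383]);


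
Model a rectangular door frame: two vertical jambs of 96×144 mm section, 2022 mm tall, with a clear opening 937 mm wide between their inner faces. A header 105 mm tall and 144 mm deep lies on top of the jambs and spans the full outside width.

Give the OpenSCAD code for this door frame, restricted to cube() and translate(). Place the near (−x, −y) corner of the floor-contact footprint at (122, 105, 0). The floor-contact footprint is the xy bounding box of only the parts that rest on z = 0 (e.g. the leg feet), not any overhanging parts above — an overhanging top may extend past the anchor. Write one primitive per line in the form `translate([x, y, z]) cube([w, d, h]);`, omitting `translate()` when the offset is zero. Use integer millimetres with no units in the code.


translate([122, 105, 0]) cube([96, 144, 2022]);
translate([1155, 105, 0]) cube([96, 144, 2022]);
translate([122, 105, 2022]) cube([1129, 144, 105]);


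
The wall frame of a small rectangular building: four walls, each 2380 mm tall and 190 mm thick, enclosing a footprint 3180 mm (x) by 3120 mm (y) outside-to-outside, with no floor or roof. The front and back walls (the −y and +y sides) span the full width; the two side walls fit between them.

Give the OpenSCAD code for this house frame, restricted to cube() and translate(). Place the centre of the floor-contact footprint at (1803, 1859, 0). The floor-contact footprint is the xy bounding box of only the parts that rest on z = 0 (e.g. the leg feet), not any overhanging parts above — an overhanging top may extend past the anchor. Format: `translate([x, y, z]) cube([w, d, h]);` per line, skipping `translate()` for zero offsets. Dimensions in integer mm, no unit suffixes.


translate([213, 299, 0]) cube([3180, 190, 2380]);
translate([213, 3229, 0]) cube([3180, 190, 2380]);
translate([213, 489, 0]) cube([190, 2740, 2380]);
translate([3203, 489, 0]) cube([190, 2740, 2380]);


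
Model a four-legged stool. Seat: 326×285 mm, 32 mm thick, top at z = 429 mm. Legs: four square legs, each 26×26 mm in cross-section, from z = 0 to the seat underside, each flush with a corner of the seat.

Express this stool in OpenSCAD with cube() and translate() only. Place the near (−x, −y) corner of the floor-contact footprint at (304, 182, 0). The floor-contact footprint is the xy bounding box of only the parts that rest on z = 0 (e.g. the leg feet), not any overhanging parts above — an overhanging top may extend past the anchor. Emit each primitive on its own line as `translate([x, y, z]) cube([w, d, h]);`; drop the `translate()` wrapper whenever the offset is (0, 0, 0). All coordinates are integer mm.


// leg_h = 429 - 32 = 397
translate([304, 182, 397]) cube([326, 285, 32]);
translate([304, 182, 0]) cube([26, 26, 397]);
translate([604, 182, 0]) cube([26, 26, 397]);
translate([304, 441, 0]) cube([26, 26, 397]);
translate([604, 441, 0]) cube([26, 26, 397]);


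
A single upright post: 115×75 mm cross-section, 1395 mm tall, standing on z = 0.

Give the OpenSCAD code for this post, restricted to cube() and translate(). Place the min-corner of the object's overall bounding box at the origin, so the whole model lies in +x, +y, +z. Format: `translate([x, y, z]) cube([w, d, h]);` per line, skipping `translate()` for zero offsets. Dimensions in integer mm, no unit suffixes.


cube([115, 75, 1395]);


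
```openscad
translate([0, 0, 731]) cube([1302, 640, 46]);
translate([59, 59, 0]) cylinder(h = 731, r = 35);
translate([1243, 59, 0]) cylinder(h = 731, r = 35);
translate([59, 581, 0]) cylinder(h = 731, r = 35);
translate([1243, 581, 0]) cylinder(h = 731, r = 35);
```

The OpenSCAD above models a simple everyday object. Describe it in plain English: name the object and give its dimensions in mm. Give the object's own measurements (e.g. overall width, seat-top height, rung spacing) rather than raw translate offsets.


A table: top 1302 mm (x) × 640 mm (y), 46 mm thick, upper face at z = 777 mm, on four round legs of 70 mm diameter, each leg's bounding box inset 24 mm from the nearest pair of top edges from z = 0 to the bottom of the top.


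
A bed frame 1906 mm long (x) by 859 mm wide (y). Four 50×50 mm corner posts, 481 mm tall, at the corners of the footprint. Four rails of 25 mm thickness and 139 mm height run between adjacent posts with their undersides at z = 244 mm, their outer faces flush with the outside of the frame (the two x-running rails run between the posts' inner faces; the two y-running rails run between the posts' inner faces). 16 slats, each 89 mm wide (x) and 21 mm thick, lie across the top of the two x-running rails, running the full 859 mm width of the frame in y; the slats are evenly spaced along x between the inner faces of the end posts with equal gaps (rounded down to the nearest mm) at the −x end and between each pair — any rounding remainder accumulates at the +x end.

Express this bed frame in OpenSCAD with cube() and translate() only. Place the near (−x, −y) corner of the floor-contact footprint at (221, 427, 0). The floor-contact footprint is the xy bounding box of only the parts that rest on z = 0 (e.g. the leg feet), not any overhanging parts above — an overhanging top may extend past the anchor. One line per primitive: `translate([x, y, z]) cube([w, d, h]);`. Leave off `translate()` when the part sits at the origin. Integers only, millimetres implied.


translate([221, 427, 0]) cube([50, 50, 481]);
translate([221, 1236, 0]) cube([50, 50, 481]);
translate([2077, 427, 0]) cube([50, 50, 481]);
translate([2077, 1236, 0]) cube([50, 50, 481]);
translate([271, 427, 244]) cube([1806, 25, 139]);
translate([271, 1261, 244]) cube([1806, 25, 139]);
translate([221, 477, 244]) cube([25, 759, 139]);
translate([2102, 477, 244]) cube([25, 759, 139]);
translate([293, 427, 383]) cube([89, 859, 21]);
translate([404, 427, 383]) cube([89, 859, 21]);
translate([515, 427, 383]) cube([89, 859, 21]);
translate([626, 427, 383]) cube([89, 859, 21]);
translate([737, 427, 383]) cube([89, 859, 21]);
translate([848, 427, 383]) cube([89, 859, 21]);
translate([959, 427, 383]) cube([89, 859, 21]);
translate([1070, 427, 383]) cube([89, 859, 21]);
translate([1181, 427, 383]) cube([89, 859, 21]);
translate([1292, 427, 383]) cube([89, 859, 21]);
translate([1403, 427, 383]) cube([89, 859, 21]);
translate([1514, 427, 383]) cube([89, 859, 21]);
translate([1625, 427, 383]) cube([89, 859, 21]);
translate([1736, 427, 383]) cube([89, 859, 21]);
translate([1847, 427, 383]) cube([89, 859, 21]);
translate([1958, 427, 383]) cube([89, 859, 21]);


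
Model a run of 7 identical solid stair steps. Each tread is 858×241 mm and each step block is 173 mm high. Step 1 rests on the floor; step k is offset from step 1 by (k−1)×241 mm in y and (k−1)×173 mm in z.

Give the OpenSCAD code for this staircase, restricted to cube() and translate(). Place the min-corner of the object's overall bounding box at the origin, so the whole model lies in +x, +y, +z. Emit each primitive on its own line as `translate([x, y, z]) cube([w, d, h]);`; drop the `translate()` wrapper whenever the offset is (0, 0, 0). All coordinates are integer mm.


cube([858, 241, 173]);
translate([0, 241, 173]) cube([858, 241, 173]);
translate([0, 482, 346]) cube([858, 241, 173]);
translate([0, 723, 519]) cube([858, 241, 173]);
translate([0, 964, 692]) cube([858, 241, 173]);
translate([0, 1205, 865]) cube([858, 241, 173]);
translate([0, 1446, 1038]) cube([858, 241, 173]);


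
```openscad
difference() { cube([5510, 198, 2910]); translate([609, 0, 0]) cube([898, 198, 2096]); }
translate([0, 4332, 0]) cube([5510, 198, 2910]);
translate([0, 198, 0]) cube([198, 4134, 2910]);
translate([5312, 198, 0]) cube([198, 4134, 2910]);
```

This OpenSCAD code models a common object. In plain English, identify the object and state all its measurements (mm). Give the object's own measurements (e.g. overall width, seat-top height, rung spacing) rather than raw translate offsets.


A single room: four walls, each 2910 mm tall and 198 mm thick, enclosing an outside footprint 5510×4530 mm (x × y), no floor or roof. The front and back walls (−y and +y sides) run the full x-width; the side walls fit between their inner faces. A door opening 898 mm wide and 2096 mm tall is cut through the front wall from the floor up, its −x edge 609 mm from the wall's −x end.


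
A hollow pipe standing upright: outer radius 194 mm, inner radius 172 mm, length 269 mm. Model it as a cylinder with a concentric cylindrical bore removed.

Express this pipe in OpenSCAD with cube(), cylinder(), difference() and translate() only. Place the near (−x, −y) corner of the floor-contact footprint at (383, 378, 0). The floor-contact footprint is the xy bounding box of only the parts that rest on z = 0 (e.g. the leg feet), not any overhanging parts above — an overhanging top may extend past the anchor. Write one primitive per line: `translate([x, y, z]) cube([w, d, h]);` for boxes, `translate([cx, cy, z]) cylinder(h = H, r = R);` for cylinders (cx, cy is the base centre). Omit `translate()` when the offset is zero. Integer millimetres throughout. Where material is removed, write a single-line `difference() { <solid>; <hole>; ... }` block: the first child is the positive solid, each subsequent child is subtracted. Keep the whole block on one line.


difference() { translate([577, 572, 0]) cylinder(h = 269, r = 194); translate([577, 572, 0]) cylinder(h = 269, r = 172); }


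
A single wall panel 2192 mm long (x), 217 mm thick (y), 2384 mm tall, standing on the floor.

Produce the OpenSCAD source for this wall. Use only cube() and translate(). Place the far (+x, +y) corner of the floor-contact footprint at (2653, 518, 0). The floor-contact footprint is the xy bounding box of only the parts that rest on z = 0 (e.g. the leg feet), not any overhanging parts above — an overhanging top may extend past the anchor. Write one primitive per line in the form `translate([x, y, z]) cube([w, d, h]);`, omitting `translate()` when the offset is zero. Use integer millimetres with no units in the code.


translate([461, 301, 0]) cube([2192, 217, 2384]);


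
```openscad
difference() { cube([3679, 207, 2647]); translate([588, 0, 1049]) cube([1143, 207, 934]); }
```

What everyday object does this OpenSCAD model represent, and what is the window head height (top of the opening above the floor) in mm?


A wall with a window opening. The window head height is 1983 mm.

A wall with a rectangular opening subtracted — a window. Sill at z = 1049, opening 934 mm tall, so the head is at 1049 + 934 = 1983 mm.


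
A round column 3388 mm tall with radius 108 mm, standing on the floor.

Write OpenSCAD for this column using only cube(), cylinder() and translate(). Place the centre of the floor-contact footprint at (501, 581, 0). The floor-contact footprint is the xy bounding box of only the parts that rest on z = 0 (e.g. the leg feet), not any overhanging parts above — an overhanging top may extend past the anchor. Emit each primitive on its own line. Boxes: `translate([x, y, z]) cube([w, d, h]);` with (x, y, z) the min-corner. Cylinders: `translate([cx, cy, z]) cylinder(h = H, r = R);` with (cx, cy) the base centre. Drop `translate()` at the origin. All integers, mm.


translate([501, 581, 0]) cylinder(h = 3388, r = 108);


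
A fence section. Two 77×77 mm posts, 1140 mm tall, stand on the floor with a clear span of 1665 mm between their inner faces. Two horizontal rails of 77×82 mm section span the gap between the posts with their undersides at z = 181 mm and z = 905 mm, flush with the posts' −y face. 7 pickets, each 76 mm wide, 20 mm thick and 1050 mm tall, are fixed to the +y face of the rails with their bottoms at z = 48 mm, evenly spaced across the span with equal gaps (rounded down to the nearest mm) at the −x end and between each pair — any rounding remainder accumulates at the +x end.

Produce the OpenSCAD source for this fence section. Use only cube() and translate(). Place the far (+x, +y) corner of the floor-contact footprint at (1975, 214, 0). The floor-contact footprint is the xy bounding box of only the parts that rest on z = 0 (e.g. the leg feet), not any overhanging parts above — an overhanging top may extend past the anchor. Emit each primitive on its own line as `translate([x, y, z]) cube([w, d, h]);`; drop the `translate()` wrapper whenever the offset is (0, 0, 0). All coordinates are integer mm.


translate([156, 137, 0]) cube([77, 77, 1140]);
translate([1898, 137, 0]) cube([77, 77, 1140]);
translate([233, 137, 181]) cube([1665, 77, 82]);
translate([233, 137, 905]) cube([1665, 77, 82]);
translate([374, 214, 48]) cube([76, 20, 1050]);
translate([591, 214, 48]) cube([76, 20, 1050]);
translate([808, 214, 48]) cube([76, 20, 1050]);
translate([1025, 214, 48]) cube([76, 20, 1050]);
translate([1242, 214, 48]) cube([76, 20, 1050]);
translate([1459, 214, 48]) cube([76, 20, 1050]);
translate([1676, 214, 48]) cube([76, 20, 1050]);


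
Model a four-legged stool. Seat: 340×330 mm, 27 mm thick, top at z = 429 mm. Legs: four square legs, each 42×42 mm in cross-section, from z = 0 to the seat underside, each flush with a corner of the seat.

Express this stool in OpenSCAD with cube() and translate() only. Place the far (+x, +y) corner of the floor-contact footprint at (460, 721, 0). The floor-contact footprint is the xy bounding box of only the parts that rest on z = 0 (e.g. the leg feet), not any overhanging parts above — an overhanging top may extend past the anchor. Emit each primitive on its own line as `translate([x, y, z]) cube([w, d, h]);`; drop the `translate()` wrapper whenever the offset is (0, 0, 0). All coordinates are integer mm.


translate([120, 391, 402]) cube([340, 330, 27]);
translate([120, 391, 0]) cube([42, 42, 402]);
translate([418, 391, 0]) cube([42, 42, 402]);
translate([120, 679, 0]) cube([42, 42, 402]);
translate([418, 679, 0]) cube([42, 42, 402]);


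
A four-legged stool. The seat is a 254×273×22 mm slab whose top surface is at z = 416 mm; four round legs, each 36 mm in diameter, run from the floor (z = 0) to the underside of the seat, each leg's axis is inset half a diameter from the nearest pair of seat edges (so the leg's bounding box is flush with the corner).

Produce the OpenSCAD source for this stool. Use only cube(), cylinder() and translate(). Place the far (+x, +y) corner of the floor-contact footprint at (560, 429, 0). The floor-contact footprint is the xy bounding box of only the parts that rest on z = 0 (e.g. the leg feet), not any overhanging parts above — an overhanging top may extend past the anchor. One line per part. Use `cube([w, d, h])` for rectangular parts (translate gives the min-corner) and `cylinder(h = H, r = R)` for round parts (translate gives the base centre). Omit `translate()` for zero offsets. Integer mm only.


// leg_h = 416 - 22 = 394
translate([306, 156, 394]) cube([254, 273, 22]);
translate([324, 174, 0]) cylinder(h = 394, r = 18);
translate([542, 174, 0]) cylinder(h = 394, r = 18);
translate([324, 411, 0]) cylinder(h = 394, r = 18);
translate([542, 411, 0]) cylinder(h = 394, r = 18);


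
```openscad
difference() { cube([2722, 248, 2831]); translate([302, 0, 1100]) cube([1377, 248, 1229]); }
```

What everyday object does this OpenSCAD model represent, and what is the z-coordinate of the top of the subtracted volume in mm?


A wall with a window opening. The window head height is 2329 mm.

A wall with a rectangular opening subtracted — a window. Sill at z = 1100, opening 1229 mm tall, so the head is at 1100 + 1229 = 2329 mm.


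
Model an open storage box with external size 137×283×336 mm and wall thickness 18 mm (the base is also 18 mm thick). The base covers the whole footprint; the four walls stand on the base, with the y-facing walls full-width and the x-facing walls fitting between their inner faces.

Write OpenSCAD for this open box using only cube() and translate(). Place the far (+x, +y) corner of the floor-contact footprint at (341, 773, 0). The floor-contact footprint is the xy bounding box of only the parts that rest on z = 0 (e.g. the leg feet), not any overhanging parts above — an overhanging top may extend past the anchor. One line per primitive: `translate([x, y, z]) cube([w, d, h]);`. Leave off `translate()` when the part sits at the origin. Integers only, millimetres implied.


translate([204, 490, 0]) cube([137, 283, 18]);
translate([204, 490, 18]) cube([137, 18, 318]);
translate([204, 755, 18]) cube([137, 18, 318]);
translate([204, 508, 18]) cube([18, 247, 318]);
translate([323, 508, 18]) cube([18, 247, 318]);


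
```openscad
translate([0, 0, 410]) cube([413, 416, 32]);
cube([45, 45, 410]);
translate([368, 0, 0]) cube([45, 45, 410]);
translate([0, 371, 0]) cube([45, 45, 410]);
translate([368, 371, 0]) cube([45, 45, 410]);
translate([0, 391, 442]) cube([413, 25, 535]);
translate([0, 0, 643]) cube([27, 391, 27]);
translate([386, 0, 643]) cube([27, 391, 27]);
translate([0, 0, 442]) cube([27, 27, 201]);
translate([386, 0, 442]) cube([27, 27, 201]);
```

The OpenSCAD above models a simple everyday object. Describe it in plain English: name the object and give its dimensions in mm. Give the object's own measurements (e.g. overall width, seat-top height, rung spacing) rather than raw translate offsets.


A chair. The seat is a 413×416×32 mm slab with its top at z = 442 mm, on four 45×45 mm corner legs (flush with the seat edges, standing on z = 0). A flat backrest 25 mm thick, 535 mm tall, spans the full seat width and rises from the seat top along its +y edge, rear face flush with the rear of the seat. Two armrests of 27×27 mm section run along each side from the seat's front edge to the front of the backrest, top faces 228 mm above the seat top and outer faces flush with the seat's x-edges; a 27×27 mm post under the front of each armrest stands on the seat at the front corner.


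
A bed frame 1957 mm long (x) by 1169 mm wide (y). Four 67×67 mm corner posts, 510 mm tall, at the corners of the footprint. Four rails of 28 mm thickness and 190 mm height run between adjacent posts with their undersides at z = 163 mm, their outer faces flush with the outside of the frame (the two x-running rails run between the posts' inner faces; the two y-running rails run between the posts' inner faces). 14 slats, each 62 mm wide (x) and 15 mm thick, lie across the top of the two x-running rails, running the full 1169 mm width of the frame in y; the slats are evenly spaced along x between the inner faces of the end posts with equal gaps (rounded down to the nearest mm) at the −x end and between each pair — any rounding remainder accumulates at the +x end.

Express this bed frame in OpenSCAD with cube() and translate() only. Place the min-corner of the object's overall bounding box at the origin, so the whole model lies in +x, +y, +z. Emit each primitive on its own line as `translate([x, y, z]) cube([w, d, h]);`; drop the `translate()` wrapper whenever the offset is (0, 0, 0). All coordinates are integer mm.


cube([67, 67, 510]);
translate([0, 1102, 0]) cube([67, 67, 510]);
translate([1890, 0, 0]) cube([67, 67, 510]);
translate([1890, 1102, 0]) cube([67, 67, 510]);
translate([67, 0, 163]) cube([1823, 28, 190]);
translate([67, 1141, 163]) cube([1823, 28, 190]);
translate([0, 67, 163]) cube([28, 1035, 190]);
translate([1929, 67, 163]) cube([28, 1035, 190]);
translate([130, 0, 353]) cube([62, 1169, 15]);
translate([255, 0, 353]) cube([62, 1169, 15]);
translate([380, 0, 353]) cube([62, 1169, 15]);
translate([505, 0, 353]) cube([62, 1169, 15]);
translate([630, 0, 353]) cube([62, 1169, 15]);
translate([755, 0, 353]) cube([62, 1169, 15]);
translate([880, 0, 353]) cube([62, 1169, 15]);
translate([1005, 0, 353]) cube([62, 1169, 15]);
translate([1130, 0, 353]) cube([62, 1169, 15]);
translate([1255, 0, 353]) cube([62, 1169, 15]);
translate([1380, 0, 353]) cube([62, 1169, 15]);
translate([1505, 0, 353]) cube([62, 1169, 15]);
translate([1630, 0, 353]) cube([62, 1169, 15]);
translate([1755, 0, 353]) cube([62, 1169, 15]);


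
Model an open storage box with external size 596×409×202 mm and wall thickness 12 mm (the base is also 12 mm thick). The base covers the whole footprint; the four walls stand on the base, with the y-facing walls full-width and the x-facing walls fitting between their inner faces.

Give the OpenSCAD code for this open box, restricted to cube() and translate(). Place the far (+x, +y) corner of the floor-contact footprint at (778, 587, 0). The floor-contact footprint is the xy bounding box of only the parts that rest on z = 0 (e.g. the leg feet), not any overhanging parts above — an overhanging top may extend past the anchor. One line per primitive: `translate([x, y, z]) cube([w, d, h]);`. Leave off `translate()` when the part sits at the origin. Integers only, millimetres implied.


translate([182, 178, 0]) cube([596, 409, 12]);
translate([182, 178, 12]) cube([596, 12, 190]);
translate([182, 575, 12]) cube([596, 12, 190]);
translate([182, 190, 12]) cube([12, 385, 190]);
translate([766, 190, 12]) cube([12, 385, 190]);


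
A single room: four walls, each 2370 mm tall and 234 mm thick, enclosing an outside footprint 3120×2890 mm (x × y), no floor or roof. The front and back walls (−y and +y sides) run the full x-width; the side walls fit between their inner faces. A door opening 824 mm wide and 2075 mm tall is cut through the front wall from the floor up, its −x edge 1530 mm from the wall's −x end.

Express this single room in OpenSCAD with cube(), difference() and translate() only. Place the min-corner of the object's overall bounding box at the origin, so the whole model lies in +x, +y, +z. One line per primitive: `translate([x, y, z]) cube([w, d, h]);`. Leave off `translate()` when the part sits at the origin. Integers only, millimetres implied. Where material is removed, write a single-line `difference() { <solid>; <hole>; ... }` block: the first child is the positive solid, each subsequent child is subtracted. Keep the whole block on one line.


difference() { cube([3120, 234, 2370]); translate([1530, 0, 0]) cube([824, 234, 2075]); }
translate([0, 2656, 0]) cube([3120, 234, 2370]);
translate([0, 234, 0]) cube([234, 2422, 2370]);
translate([2886, 234, 0]) cube([234, 2422, 2370]);


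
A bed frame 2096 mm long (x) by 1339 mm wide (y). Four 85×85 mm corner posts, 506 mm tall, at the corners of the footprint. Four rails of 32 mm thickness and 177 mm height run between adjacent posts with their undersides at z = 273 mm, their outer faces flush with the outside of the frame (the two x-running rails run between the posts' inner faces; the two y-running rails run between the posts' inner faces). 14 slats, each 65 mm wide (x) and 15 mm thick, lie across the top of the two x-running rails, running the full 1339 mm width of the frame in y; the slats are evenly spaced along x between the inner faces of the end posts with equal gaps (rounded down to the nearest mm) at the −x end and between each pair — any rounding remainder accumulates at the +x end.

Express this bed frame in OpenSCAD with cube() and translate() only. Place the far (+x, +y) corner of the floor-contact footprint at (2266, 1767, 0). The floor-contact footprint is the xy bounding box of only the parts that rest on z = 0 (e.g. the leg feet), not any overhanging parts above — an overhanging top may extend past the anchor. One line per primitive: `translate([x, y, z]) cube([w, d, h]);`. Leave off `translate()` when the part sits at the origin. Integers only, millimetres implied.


translate([170, 428, 0]) cube([85, 85, 506]);
translate([170, 1682, 0]) cube([85, 85, 506]);
translate([2181, 428, 0]) cube([85, 85, 506]);
translate([2181, 1682, 0]) cube([85, 85, 506]);
translate([255, 428, 273]) cube([1926, 32, 177]);
translate([255, 1735, 273]) cube([1926, 32, 177]);
translate([170, 513, 273]) cube([32, 1169, 177]);
translate([2234, 513, 273]) cube([32, 1169, 177]);
translate([322, 428, 450]) cube([65, 1339, 15]);
translate([454, 428, 450]) cube([65, 1339, 15]);
translate([586, 428, 450]) cube([65, 1339, 15]);
translate([718, 428, 450]) cube([65, 1339, 15]);
translate([850, 428, 450]) cube([65, 1339, 15]);
translate([982, 428, 450]) cube([65, 1339, 15]);
translate([1114, 428, 450]) cube([65, 1339, 15]);
translate([1246, 428, 450]) cube([65, 1339, 15]);
translate([1378, 428, 450]) cube([65, 1339, 15]);
translate([1510, 428, 450]) cube([65, 1339, 15]);
translate([1642, 428, 450]) cube([65, 1339, 15]);
translate([1774, 428, 450]) cube([65, 1339, 15]);
translate([1906, 428, 450]) cube([65, 1339, 15]);
translate([2038, 428, 450]) cube([65, 1339, 15]);


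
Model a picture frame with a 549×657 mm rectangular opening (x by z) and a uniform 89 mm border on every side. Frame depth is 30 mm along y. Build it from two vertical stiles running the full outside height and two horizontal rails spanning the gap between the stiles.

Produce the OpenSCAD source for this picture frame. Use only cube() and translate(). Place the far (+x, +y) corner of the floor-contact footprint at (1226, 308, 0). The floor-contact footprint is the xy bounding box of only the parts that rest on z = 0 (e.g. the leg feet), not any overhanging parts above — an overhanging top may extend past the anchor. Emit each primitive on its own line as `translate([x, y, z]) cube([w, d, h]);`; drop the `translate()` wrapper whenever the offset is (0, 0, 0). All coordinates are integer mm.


translate([499, 278, 0]) cube([89, 30, 835]);
translate([1137, 278, 0]) cube([89, 30, 835]);
translate([588, 278, 0]) cube([549, 30, 89]);
translate([588, 278, 746]) cube([549, 30, 89]);


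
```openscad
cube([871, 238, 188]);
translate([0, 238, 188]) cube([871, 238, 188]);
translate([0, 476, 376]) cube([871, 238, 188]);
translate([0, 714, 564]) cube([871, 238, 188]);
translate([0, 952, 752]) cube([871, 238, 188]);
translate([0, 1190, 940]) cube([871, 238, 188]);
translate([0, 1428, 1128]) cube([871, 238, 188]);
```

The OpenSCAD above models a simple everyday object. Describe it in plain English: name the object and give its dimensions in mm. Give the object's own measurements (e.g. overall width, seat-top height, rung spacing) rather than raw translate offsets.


A straight staircase of 7 solid steps. Each step is 871 mm wide (x), 238 mm deep (y, the going) and 188 mm tall (the rise). The first step rests on the floor; each subsequent step sits one going further in +y and one rise higher in +z, directly behind and above the previous step with no overlap.


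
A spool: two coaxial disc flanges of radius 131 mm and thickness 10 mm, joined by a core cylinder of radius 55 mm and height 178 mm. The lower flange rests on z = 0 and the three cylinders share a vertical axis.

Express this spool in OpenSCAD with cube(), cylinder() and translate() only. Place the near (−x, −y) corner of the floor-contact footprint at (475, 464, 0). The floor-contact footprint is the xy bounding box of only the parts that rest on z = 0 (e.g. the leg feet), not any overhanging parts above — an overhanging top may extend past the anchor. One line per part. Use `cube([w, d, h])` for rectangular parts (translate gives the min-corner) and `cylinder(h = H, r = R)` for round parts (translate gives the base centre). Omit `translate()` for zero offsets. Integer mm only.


translate([606, 595, 0]) cylinder(h = 10, r = 131);
translate([606, 595, 10]) cylinder(h = 178, r = 55);
translate([606, 595, 188]) cylinder(h = 10, r = 131);


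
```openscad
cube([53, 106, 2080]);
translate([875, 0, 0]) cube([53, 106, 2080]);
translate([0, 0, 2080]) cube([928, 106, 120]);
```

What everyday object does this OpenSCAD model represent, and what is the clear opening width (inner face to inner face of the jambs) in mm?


A door frame. The clear opening width is 822 mm.

Two 2080 mm tall posts with a header on top — a door frame. The left jamb is 53 mm wide at x = 0; the right jamb starts at x = 875. The clear opening is 875 − 53 = 822 mm.


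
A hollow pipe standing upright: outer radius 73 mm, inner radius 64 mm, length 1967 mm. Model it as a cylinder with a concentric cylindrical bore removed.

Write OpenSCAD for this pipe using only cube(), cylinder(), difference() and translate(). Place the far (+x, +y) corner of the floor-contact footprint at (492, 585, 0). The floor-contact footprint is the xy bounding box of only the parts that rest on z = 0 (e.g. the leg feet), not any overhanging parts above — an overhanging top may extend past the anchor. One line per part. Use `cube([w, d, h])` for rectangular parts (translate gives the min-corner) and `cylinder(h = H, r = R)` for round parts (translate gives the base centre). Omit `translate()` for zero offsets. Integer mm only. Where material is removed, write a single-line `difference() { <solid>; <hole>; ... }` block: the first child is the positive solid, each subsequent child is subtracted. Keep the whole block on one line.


difference() { translate([419, 512, 0]) cylinder(h = 1967, r = 73); translate([419, 512, 0]) cylinder(h = 1967, r = 64); }


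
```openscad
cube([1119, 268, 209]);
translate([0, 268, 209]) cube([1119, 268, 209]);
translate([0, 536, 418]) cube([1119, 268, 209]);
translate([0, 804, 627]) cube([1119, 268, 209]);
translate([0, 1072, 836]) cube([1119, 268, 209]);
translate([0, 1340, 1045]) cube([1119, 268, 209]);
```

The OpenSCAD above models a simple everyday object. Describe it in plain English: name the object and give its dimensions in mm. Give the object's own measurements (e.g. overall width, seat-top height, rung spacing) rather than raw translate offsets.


A straight staircase of 6 solid steps. Each step is 1119 mm wide (x), 268 mm deep (y, the going) and 209 mm tall (the rise). The first step rests on the floor; each subsequent step sits one going further in +y and one rise higher in +z, directly behind and above the previous step with no overlap.
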